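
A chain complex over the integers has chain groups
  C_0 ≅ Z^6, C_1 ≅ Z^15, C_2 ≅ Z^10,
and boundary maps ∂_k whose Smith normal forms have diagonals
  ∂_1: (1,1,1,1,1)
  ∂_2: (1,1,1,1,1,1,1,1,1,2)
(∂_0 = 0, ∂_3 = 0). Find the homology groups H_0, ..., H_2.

H_0: b_0 = 6 − 0 − 5 = 1; torsion from ∂_1 factors > 1: none. So H_0 = Z.
H_1: b_1 = 15 − 5 − 10 = 0; torsion from ∂_2 factors > 1: [2]. So H_1 = Z/2.
H_2: b_2 = 10 − 10 − 0 = 0; torsion from ∂_3 factors > 1: none. So H_2 = 0.

H_0 = Z,  H_1 = Z/2,  H_2 = 0.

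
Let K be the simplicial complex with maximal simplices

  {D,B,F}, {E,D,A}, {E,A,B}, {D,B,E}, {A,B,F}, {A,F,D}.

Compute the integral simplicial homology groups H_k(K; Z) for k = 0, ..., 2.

Take the total order A < B < D < E < F on the vertex set. Then K (dimension 2) consists of the simplices:

  0-simplices (5): A, B, D, E, F
  1-simplices (9): AB, AD, AE, AF, BD, BE, BF, DE, DF
  2-simplices (6): ABE, ABF, ADE, ADF, BDE, BDF

Hence C_0 ≅ Z^5, C_1 ≅ Z^9, C_2 ≅ Z^6.

Boundary ∂_1: C_1 → C_0 is given by ∂[p,q] = [q] − [p]. For instance
  ∂BE = E − B.
The 5×9 boundary matrix has rank 4 and Smith normal form diag(1,1,1,1).

The boundary map ∂_2: C_2 → C_1 maps a triangle to the signed sum of its edges. For instance
  ∂BDE = DE − BE + BD,
  ∂ABF = BF − AF + AB.
This gives a 9×6 integer matrix of rank 5; reducing to Smith normal form yields diagonal entries (1,1,1,1,1).

Computing H_k = (kernel of ∂_k) / (image of ∂_{k+1}):

  H_0: rank C_0 − rank ∂_1 = 5 − 4 = 1, and the invariant factors of ∂_1 are all 1, so H_0 = Z.
  H_1: rank ker ∂_1 − rank ∂_2 = (9 − 4) − 5 = 0, and the invariant factors of ∂_2 are all 1, so H_1 = 0.
  H_2: rank ker ∂_2 − rank ∂_3 = (6 − 5) − 0 = 1, and there is no ∂_3, so H_2 = Z.

H_0 = Z,  H_1 = 0,  H_2 = Z.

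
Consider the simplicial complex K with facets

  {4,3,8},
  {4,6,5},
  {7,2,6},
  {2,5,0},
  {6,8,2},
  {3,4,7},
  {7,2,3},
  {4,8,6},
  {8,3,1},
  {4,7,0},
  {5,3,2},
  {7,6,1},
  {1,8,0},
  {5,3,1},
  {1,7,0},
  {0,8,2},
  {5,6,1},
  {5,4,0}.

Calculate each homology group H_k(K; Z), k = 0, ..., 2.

H_0 = Z,  H_1 = Z^2,  H_2 = Z.

Fix the vertex order 0 < 1 < 2 < 3 < 4 < 5 < 6 < 7 < 8 and write every simplex with vertices in increasing order. Then dim K = 2 and the simplices of K are:

  0-simplices (9): [0], [1], [2], [3], [4], [5], [6], [7], [8]
  1-simplices (27): (27 of them)
  2-simplices (18): [0,1,7], [0,1,8], [0,2,5], [0,2,8], [0,4,5], [0,4,7], [1,3,5], [1,3,8], [1,5,6], [1,6,7], [2,3,5], [2,3,7], [2,6,7], [2,6,8], [3,4,7], [3,4,8], [4,5,6], [4,6,8]

Hence C_0 ≅ Z^9, C_1 ≅ Z^27, C_2 ≅ Z^18.

The boundary map ∂_1: C_1 → C_0 is given by ∂[p,q] = [q] − [p]. For instance
  ∂[2,3] = [3] − [2].
As a 9×27 matrix over Z this has rank 8, with invariant factors (1,1,1,1,1,1,1,1).

The boundary map ∂_2: C_2 → C_1 maps a triangle to the signed sum of its edges. For instance
  ∂[0,1,8] = [1,8] − [0,8] + [0,1],
  ∂[2,3,7] = [3,7] − [2,7] + [2,3].
The resulting 27×18 matrix has rank 17, and its Smith normal form has invariant factors (1,1,1,1,1,1,1,1,1,1,1,1,1,1,1,1,1).

Computing H_k = (kernel of ∂_k) / (image of ∂_{k+1}):

  H_0: rank C_0 − rank ∂_1 = 9 − 8 = 1, and the invariant factors of ∂_1 are all 1, so H_0 ≅ Z.
  H_1: rank ker ∂_1 − rank ∂_2 = (27 − 8) − 17 = 2, and the invariant factors of ∂_2 are all 1, so H_1 ≅ Z^2.
  H_2: rank ker ∂_2 − rank ∂_3 = (18 − 17) − 0 = 1, and there is no ∂_3, so H_2 ≅ Z.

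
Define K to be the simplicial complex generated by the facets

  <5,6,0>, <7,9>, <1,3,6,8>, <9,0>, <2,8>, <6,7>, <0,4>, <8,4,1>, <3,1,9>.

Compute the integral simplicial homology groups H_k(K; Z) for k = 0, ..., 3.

Take the total order 0 < 1 < 2 < 3 < 4 < 5 < 6 < 7 < 8 < 9 on the vertex set. Then K (dimension 3) consists of the simplices:

  0-simplices (10): [0], [1], [2], [3], [4], [5], [6], [7], [8], [9]
  1-simplices (18): [0,4], [0,5], [0,6], [0,9], [1,3], [1,4], [1,6], [1,8], [1,9], [2,8], [3,6], [3,8], [3,9], [4,8], [5,6], [6,7], [6,8], [7,9]
  2-simplices (7): [0,5,6], [1,3,6], [1,3,8], [1,3,9], [1,4,8], [1,6,8], [3,6,8]
  3-simplices (1): [1,3,6,8]

so the chain groups are C_0 ≅ Z^10, C_1 ≅ Z^18, C_2 ≅ Z^7, C_3 ≅ Z^1.

∂_1: C_1 → C_0 sends each edge [p,q] (with p < q) to q − p.
This gives a 10×18 integer matrix of rank 9; reducing to Smith normal form yields diagonal entries (1,1,1,1,1,1,1,1,1).

Boundary ∂_2: C_2 → C_1 sends each 2-simplex [p,q,r] to [q,r] − [p,r] + [p,q]. For instance
  ∂[0,5,6] = [5,6] − [0,6] + [0,5],
  ∂[1,3,6] = [3,6] − [1,6] + [1,3].
This gives a 18×7 integer matrix of rank 6; reducing to Smith normal form yields diagonal entries (1,1,1,1,1,1).

Boundary ∂_3: C_3 → C_2 sends each 3-simplex σ to the alternating sum Σ_i (−1)^i (σ with its i-th vertex removed). For instance
  ∂[1,3,6,8] = [3,6,8] − [1,6,8] + [1,3,8] − [1,3,6].
As a 7×1 matrix over Z this has rank 1, with invariant factors (1).

From H_k ≅ ker(∂_k) / im(∂_{k+1}) we obtain:

  H_0: rank C_0 − rank ∂_1 = 10 − 9 = 1, and the invariant factors of ∂_1 are all 1, so H_0 ≅ Z.
  H_1: rank ker ∂_1 − rank ∂_2 = (18 − 9) − 6 = 3, and the invariant factors of ∂_2 are all 1, so H_1 ≅ Z^3.
  H_2: rank ker ∂_2 − rank ∂_3 = (7 − 6) − 1 = 0, and the invariant factors of ∂_3 are all 1, so H_2 ≅ 0.
  H_3: rank ker ∂_3 − rank ∂_4 = (1 − 1) − 0 = 0, and there is no ∂_4, so H_3 ≅ 0.

As a check, the Euler characteristic is 10 − 18 + 7 − 1 = -2, which agrees with 1 − 3 + 0 − 0 = -2.

H_0 ≅ Z,  H_1 ≅ Z^3,  H_2 = 0,  H_3 = 0.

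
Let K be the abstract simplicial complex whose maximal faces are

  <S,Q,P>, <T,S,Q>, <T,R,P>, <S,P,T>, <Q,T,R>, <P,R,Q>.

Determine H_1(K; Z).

Fix the vertex order P < Q < R < S < T and write every simplex with vertices in increasing order. Then dim K = 2 and the simplices of K are:

  0-simplices (5): P, Q, R, S, T
  1-simplices (9): PQ, PR, PS, PT, QR, QS, QT, RT, ST
  2-simplices (6): PQR, PQS, PRT, PST, QRT, QST

so the chain groups are C_0 ≅ Z^5, C_1 ≅ Z^9, C_2 ≅ Z^6.

Boundary ∂_1: C_1 → C_0 sends each edge [p,q] (with p < q) to q − p. For instance
  ∂ST = T − S.
As a 5×9 matrix over Z this has rank 4, with invariant factors (1,1,1,1).

∂_2: C_2 → C_1 acts by ∂[p,q,r] = [q,r] − [p,r] + [p,q]. For instance
  ∂QST = ST − QT + QS,
  ∂QRT = RT − QT + QR.
As a 9×6 matrix over Z this has rank 5, with invariant factors (1,1,1,1,1).

Now H_k = ker ∂_k / im ∂_{k+1}, so:

  H_1: rank ker ∂_1 − rank ∂_2 = (9 − 4) − 5 = 0, and the invariant factors of ∂_2 are all 1, so H_1 ≅ 0.

H_1 ≅ 0.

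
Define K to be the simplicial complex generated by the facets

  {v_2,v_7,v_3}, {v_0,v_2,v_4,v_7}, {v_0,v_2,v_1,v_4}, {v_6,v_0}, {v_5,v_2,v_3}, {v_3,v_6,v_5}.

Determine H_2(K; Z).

H_2 = 0.

Order the vertices as v_0 < v_1 < v_2 < v_3 < v_4 < v_5 < v_6 < v_7. Listing each simplex with vertices in this order, K has dimension 3 with simplices:

  0-simplices (8): [v_0], [v_1], [v_2], [v_3], [v_4], [v_5], [v_6], [v_7]
  1-simplices (16): (16 of them)
  2-simplices (10): [v_0,v_1,v_2], [v_0,v_1,v_4], [v_0,v_2,v_4], [v_0,v_2,v_7], [v_0,v_4,v_7], [v_1,v_2,v_4], [v_2,v_3,v_5], [v_2,v_3,v_7], [v_2,v_4,v_7], [v_3,v_5,v_6]
  3-simplices (2): [v_0,v_1,v_2,v_4], [v_0,v_2,v_4,v_7]

Hence C_0 ≅ Z^8, C_1 ≅ Z^16, C_2 ≅ Z^10, C_3 ≅ Z^2.

Boundary ∂_1: C_1 → C_0 sends each edge [p,q] (with p < q) to q − p. For instance
  ∂[v_1,v_2] = [v_2] − [v_1].
As a 8×16 matrix over Z this has rank 7, with invariant factors (1,1,1,1,1,1,1).

Boundary ∂_2: C_2 → C_1 maps a triangle to the signed sum of its edges. For instance
  ∂[v_3,v_5,v_6] = [v_5,v_6] − [v_3,v_6] + [v_3,v_5],
  ∂[v_0,v_1,v_2] = [v_1,v_2] − [v_0,v_2] + [v_0,v_1].
This gives a 16×10 integer matrix of rank 8; reducing to Smith normal form yields diagonal entries (1,1,1,1,1,1,1,1).

∂_3: C_3 → C_2 sends each 3-simplex σ to the alternating sum Σ_i (−1)^i (σ with its i-th vertex removed). For instance
  ∂[v_0,v_2,v_4,v_7] = [v_2,v_4,v_7] − [v_0,v_4,v_7] + [v_0,v_2,v_7] − [v_0,v_2,v_4],
  ∂[v_0,v_1,v_2,v_4] = [v_1,v_2,v_4] − [v_0,v_2,v_4] + [v_0,v_1,v_4] − [v_0,v_1,v_2].
As a 10×2 matrix over Z this has rank 2, with invariant factors (1,1).

Reading off H_k = ker ∂_k / im ∂_{k+1}:

  H_2: rank ker ∂_2 − rank ∂_3 = (10 − 8) − 2 = 0, and the invariant factors of ∂_3 are all 1, so H_2 = 0.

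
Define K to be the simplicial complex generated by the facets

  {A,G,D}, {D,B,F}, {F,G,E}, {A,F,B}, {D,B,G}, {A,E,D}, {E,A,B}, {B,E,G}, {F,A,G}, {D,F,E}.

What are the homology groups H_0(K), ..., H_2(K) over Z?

We work with the vertex ordering A < B < D < E < F < G. The simplices of K, each written with vertices in increasing order, are:

  0-simplices (6): A, B, D, E, F, G
  1-simplices (15): AB, AD, AE, AF, AG, BD, BE, BF, BG, DE, DF, DG, EF, EG, FG
  2-simplices (10): ABE, ABF, ADE, ADG, AFG, BDF, BDG, BEG, DEF, EFG

so the chain groups are C_0 ≅ Z^6, C_1 ≅ Z^15, C_2 ≅ Z^10.

Boundary ∂_1: C_1 → C_0 is given by ∂[p,q] = [q] − [p]. For instance
  ∂EF = F − E.
The resulting 6×15 matrix has rank 5, and its Smith normal form has invariant factors (1,1,1,1,1).

∂_2: C_2 → C_1 acts by ∂[p,q,r] = [q,r] − [p,r] + [p,q]. For instance
  ∂BDG = DG − BG + BD,
  ∂AFG = FG − AG + AF.
This gives a 15×10 integer matrix of rank 10; reducing to Smith normal form yields diagonal entries (1,1,1,1,1,1,1,1,1,2).

From H_k ≅ ker(∂_k) / im(∂_{k+1}) we obtain:

  H_0: rank C_0 − rank ∂_1 = 6 − 5 = 1, and the invariant factors of ∂_1 are all 1, so H_0 ≅ Z.
  H_1: rank ker ∂_1 − rank ∂_2 = (15 − 5) − 10 = 0, and ∂_2 has invariant factor 2 > 1, so H_1 ≅ Z/2.
  H_2: rank ker ∂_2 − rank ∂_3 = (10 − 10) − 0 = 0, and there is no ∂_3, so H_2 ≅ 0.

As a check, the Euler characteristic is 6 − 15 + 10 = 1, which agrees with 1 − 0 + 0 = 1.
(K is a triangulation of the real projective plane RP^2.)

H_0 ≅ Z,  H_1 ≅ Z/2,  H_2 = 0.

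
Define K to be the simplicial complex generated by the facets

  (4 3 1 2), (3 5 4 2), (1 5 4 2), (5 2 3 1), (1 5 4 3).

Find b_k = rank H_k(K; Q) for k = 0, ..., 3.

b_0 = 1, b_1 = 0, b_2 = 0, b_3 = 1.

We work with the vertex ordering 1 < 2 < 3 < 4 < 5. The simplices of K, each written with vertices in increasing order, are:

  0-simplices (5): [1], [2], [3], [4], [5]
  1-simplices (10): [1,2], [1,3], [1,4], [1,5], [2,3], [2,4], [2,5], [3,4], [3,5], [4,5]
  2-simplices (10): [1,2,3], [1,2,4], [1,2,5], [1,3,4], [1,3,5], [1,4,5], [2,3,4], [2,3,5], [2,4,5], [3,4,5]
  3-simplices (5): [1,2,3,4], [1,2,3,5], [1,2,4,5], [1,3,4,5], [2,3,4,5]

so the chain groups are C_0 ≅ Z^5, C_1 ≅ Z^10, C_2 ≅ Z^10, C_3 ≅ Z^5.

The boundary map ∂_1: C_1 → C_0 sends each edge [p,q] (with p < q) to q − p.
The 5×10 boundary matrix has rank 4 and Smith normal form diag(1,1,1,1).

The boundary map ∂_2: C_2 → C_1 acts by ∂[p,q,r] = [q,r] − [p,r] + [p,q]. For instance
  ∂[1,2,4] = [2,4] − [1,4] + [1,2],
  ∂[1,3,4] = [3,4] − [1,4] + [1,3].
The resulting 10×10 matrix has rank 6, and its Smith normal form has invariant factors (1,1,1,1,1,1).

The boundary map ∂_3: C_3 → C_2 sends each 3-simplex σ to the alternating sum Σ_i (−1)^i (σ with its i-th vertex removed). For instance
  ∂[1,3,4,5] = [3,4,5] − [1,4,5] + [1,3,5] − [1,3,4],
  ∂[1,2,4,5] = [2,4,5] − [1,4,5] + [1,2,5] − [1,2,4].
As a 10×5 matrix over Z this has rank 4, with invariant factors (1,1,1,1).

Now H_k = ker ∂_k / im ∂_{k+1}, so:

  H_0: rank C_0 − rank ∂_1 = 5 − 4 = 1, and the invariant factors of ∂_1 are all 1, so H_0 = Z.
  H_1: rank ker ∂_1 − rank ∂_2 = (10 − 4) − 6 = 0, and the invariant factors of ∂_2 are all 1, so H_1 = 0.
  H_2: rank ker ∂_2 − rank ∂_3 = (10 − 6) − 4 = 0, and the invariant factors of ∂_3 are all 1, so H_2 = 0.
  H_3: rank ker ∂_3 − rank ∂_4 = (5 − 4) − 0 = 1, and there is no ∂_4, so H_3 = Z.

Hence the Betti numbers are b_0 = 1, b_1 = 0, b_2 = 0, b_3 = 1.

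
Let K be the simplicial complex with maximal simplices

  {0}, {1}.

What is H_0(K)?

Order the vertices as 0 < 1. Listing each simplex with vertices in this order, K has dimension 0 with simplices:

  0-simplices (2): [0], [1]

Hence C_0 ≅ Z^2.

From H_k ≅ ker(∂_k) / im(∂_{k+1}) we obtain:

  H_0: rank C_0 − rank ∂_1 = 2 − 0 = 2, and there is no ∂_1, so H_0 ≅ Z^2.

H_0 = Z^2.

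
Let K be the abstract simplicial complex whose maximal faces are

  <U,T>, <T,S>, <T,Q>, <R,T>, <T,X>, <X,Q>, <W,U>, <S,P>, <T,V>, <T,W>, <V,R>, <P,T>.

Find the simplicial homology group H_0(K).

We work with the vertex ordering P < Q < R < S < T < U < V < W < X. The simplices of K, each written with vertices in increasing order, are:

  0-simplices (9): P, Q, R, S, T, U, V, W, X
  1-simplices (12): PS, PT, QT, QX, RT, RV, ST, TU, TV, TW, TX, UW

so the chain groups are C_0 ≅ Z^9, C_1 ≅ Z^12.

The boundary map ∂_1: C_1 → C_0 maps an edge to its endpoints' difference, ∂[p,q] = q − p. For instance
  ∂TW = W − T.
As a 9×12 matrix over Z this has rank 8, with invariant factors (1,1,1,1,1,1,1,1).

Computing H_k = (kernel of ∂_k) / (image of ∂_{k+1}):

  H_0: rank C_0 − rank ∂_1 = 9 − 8 = 1, and the invariant factors of ∂_1 are all 1, so H_0 = Z.

(K is a triangulation of a wedge of 4 circles.)

H_0 ≅ Z.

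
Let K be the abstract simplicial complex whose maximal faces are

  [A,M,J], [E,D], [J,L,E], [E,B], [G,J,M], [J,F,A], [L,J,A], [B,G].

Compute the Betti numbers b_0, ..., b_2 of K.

b_0 = 1, b_1 = 1, b_2 = 0.

Fix the vertex order A < B < D < E < F < G < J < L < M and write every simplex with vertices in increasing order. Then dim K = 2 and the simplices of K are:

  0-simplices (9): A, B, D, E, F, G, J, L, M
  1-simplices (14): AF, AJ, AL, AM, BE, BG, DE, EJ, EL, FJ, GJ, GM, JL, JM
  2-simplices (5): AFJ, AJL, AJM, EJL, GJM

Hence C_0 ≅ Z^9, C_1 ≅ Z^14, C_2 ≅ Z^5.

Boundary ∂_1: C_1 → C_0 sends each edge [p,q] (with p < q) to q − p. For instance
  ∂GM = M − G.
As a 9×14 matrix over Z this has rank 8, with invariant factors (1,1,1,1,1,1,1,1).

Boundary ∂_2: C_2 → C_1 sends each 2-simplex [p,q,r] to [q,r] − [p,r] + [p,q]. For instance
  ∂AJL = JL − AL + AJ,
  ∂AJM = JM − AM + AJ.
As a 14×5 matrix over Z this has rank 5, with invariant factors (1,1,1,1,1).

Reading off H_k = ker ∂_k / im ∂_{k+1}:

  H_0: rank C_0 − rank ∂_1 = 9 − 8 = 1, and the invariant factors of ∂_1 are all 1, so H_0 = Z.
  H_1: rank ker ∂_1 − rank ∂_2 = (14 − 8) − 5 = 1, and the invariant factors of ∂_2 are all 1, so H_1 = Z.
  H_2: rank ker ∂_2 − rank ∂_3 = (5 − 5) − 0 = 0, and there is no ∂_3, so H_2 = 0.

Hence the Betti numbers are b_0 = 1, b_1 = 1, b_2 = 0.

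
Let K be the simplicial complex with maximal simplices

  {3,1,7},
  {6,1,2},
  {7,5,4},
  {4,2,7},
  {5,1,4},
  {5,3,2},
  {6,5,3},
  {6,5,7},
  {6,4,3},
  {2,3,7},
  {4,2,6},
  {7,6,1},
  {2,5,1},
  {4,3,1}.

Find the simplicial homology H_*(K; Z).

We work with the vertex ordering 1 < 2 < 3 < 4 < 5 < 6 < 7. The simplices of K, each written with vertices in increasing order, are:

  0-simplices (7): [1], [2], [3], [4], [5], [6], [7]
  1-simplices (21): [1,2], [1,3], [1,4], [1,5], [1,6], [1,7], [2,3], [2,4], [2,5], [2,6], [2,7], [3,4], [3,5], [3,6], [3,7], [4,5], [4,6], [4,7], [5,6], [5,7], [6,7]
  2-simplices (14): [1,2,5], [1,2,6], [1,3,4], [1,3,7], [1,4,5], [1,6,7], [2,3,5], [2,3,7], [2,4,6], [2,4,7], [3,4,6], [3,5,6], [4,5,7], [5,6,7]

so the chain groups are C_0 ≅ Z^7, C_1 ≅ Z^21, C_2 ≅ Z^14.

The boundary map ∂_1: C_1 → C_0 sends each edge [p,q] (with p < q) to q − p.
This gives a 7×21 integer matrix of rank 6; reducing to Smith normal form yields diagonal entries (1,1,1,1,1,1).

Boundary ∂_2: C_2 → C_1 sends each 2-simplex [p,q,r] to [q,r] − [p,r] + [p,q]. For instance
  ∂[1,6,7] = [6,7] − [1,7] + [1,6],
  ∂[2,4,6] = [4,6] − [2,6] + [2,4].
As a 21×14 matrix over Z this has rank 13, with invariant factors (1,1,1,1,1,1,1,1,1,1,1,1,1).

Now H_k = ker ∂_k / im ∂_{k+1}, so:

  H_0: rank C_0 − rank ∂_1 = 7 − 6 = 1, and the invariant factors of ∂_1 are all 1, so H_0 ≅ Z.
  H_1: rank ker ∂_1 − rank ∂_2 = (21 − 6) − 13 = 2, and the invariant factors of ∂_2 are all 1, so H_1 ≅ Z^2.
  H_2: rank ker ∂_2 − rank ∂_3 = (14 − 13) − 0 = 1, and there is no ∂_3, so H_2 ≅ Z.

H_0 = Z,  H_1 = Z^2,  H_2 = Z.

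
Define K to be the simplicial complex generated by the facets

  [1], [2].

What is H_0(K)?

We work with the vertex ordering 1 < 2. The simplices of K, each written with vertices in increasing order, are:

  0-simplices (2): [1], [2]

Hence C_0 ≅ Z^2.

Now H_k = ker ∂_k / im ∂_{k+1}, so:

  H_0: rank C_0 − rank ∂_1 = 2 − 0 = 2, and there is no ∂_1, so H_0 = Z^2.

H_0 = Z^2.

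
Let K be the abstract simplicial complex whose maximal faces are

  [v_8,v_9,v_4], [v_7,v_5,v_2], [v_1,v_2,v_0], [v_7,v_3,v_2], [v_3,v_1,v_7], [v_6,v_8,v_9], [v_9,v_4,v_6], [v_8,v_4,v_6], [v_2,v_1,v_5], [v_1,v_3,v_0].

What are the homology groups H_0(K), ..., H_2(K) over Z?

Fix the vertex order v_0 < v_1 < v_2 < v_3 < v_4 < v_5 < v_6 < v_7 < v_8 < v_9 and write every simplex with vertices in increasing order. Then dim K = 2 and the simplices of K are:

  0-simplices (10): [v_0], [v_1], [v_2], [v_3], [v_4], [v_5], [v_6], [v_7], [v_8], [v_9]
  1-simplices (18): (18 of them)
  2-simplices (10): [v_0,v_1,v_2], [v_0,v_1,v_3], [v_1,v_2,v_5], [v_1,v_3,v_7], [v_2,v_3,v_7], [v_2,v_5,v_7], [v_4,v_6,v_8], [v_4,v_6,v_9], [v_4,v_8,v_9], [v_6,v_8,v_9]

so the chain groups are C_0 ≅ Z^10, C_1 ≅ Z^18, C_2 ≅ Z^10.

Boundary ∂_1: C_1 → C_0 sends each edge [p,q] (with p < q) to q − p.
The resulting 10×18 matrix has rank 8, and its Smith normal form has invariant factors (1,1,1,1,1,1,1,1).

The boundary map ∂_2: C_2 → C_1 sends each 2-simplex [p,q,r] to [q,r] − [p,r] + [p,q]. For instance
  ∂[v_4,v_6,v_8] = [v_6,v_8] − [v_4,v_8] + [v_4,v_6],
  ∂[v_4,v_6,v_9] = [v_6,v_9] − [v_4,v_9] + [v_4,v_6].
The 18×10 boundary matrix has rank 9 and Smith normal form diag(1,1,1,1,1,1,1,1,1).

Now H_k = ker ∂_k / im ∂_{k+1}, so:

  H_0: rank C_0 − rank ∂_1 = 10 − 8 = 2, and the invariant factors of ∂_1 are all 1, so H_0 = Z^2.
  H_1: rank ker ∂_1 − rank ∂_2 = (18 − 8) − 9 = 1, and the invariant factors of ∂_2 are all 1, so H_1 = Z.
  H_2: rank ker ∂_2 − rank ∂_3 = (10 − 9) − 0 = 1, and there is no ∂_3, so H_2 = Z.

(K is a triangulation of the disjoint union of the cylinder S^1 x I and the 2-sphere S^2.)

H_0 ≅ Z^2,  H_1 ≅ Z,  H_2 ≅ Z.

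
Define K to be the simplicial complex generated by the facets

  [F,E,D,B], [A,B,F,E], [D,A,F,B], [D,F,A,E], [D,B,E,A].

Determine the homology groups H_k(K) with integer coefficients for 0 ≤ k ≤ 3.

H_0 = Z,  H_1 = 0,  H_2 = 0,  H_3 = Z.

We work with the vertex ordering A < B < D < E < F. The simplices of K, each written with vertices in increasing order, are:

  0-simplices (5): A, B, D, E, F
  1-simplices (10): AB, AD, AE, AF, BD, BE, BF, DE, DF, EF
  2-simplices (10): ABD, ABE, ABF, ADE, ADF, AEF, BDE, BDF, BEF, DEF
  3-simplices (5): ABDE, ABDF, ABEF, ADEF, BDEF

so the chain groups are C_0 ≅ Z^5, C_1 ≅ Z^10, C_2 ≅ Z^10, C_3 ≅ Z^5.

The boundary map ∂_1: C_1 → C_0 sends each edge [p,q] (with p < q) to q − p. For instance
  ∂EF = F − E.
The resulting 5×10 matrix has rank 4, and its Smith normal form has invariant factors (1,1,1,1).

Boundary ∂_2: C_2 → C_1 sends each 2-simplex [p,q,r] to [q,r] − [p,r] + [p,q]. For instance
  ∂BDF = DF − BF + BD,
  ∂ADF = DF − AF + AD.
This gives a 10×10 integer matrix of rank 6; reducing to Smith normal form yields diagonal entries (1,1,1,1,1,1).

∂_3: C_3 → C_2 sends each 3-simplex σ to the alternating sum Σ_i (−1)^i (σ with its i-th vertex removed). For instance
  ∂ADEF = DEF − AEF + ADF − ADE,
  ∂ABDE = BDE − ADE + ABE − ABD.
This gives a 10×5 integer matrix of rank 4; reducing to Smith normal form yields diagonal entries (1,1,1,1).

Now H_k = ker ∂_k / im ∂_{k+1}, so:

  H_0: rank C_0 − rank ∂_1 = 5 − 4 = 1, and the invariant factors of ∂_1 are all 1, so H_0 = Z.
  H_1: rank ker ∂_1 − rank ∂_2 = (10 − 4) − 6 = 0, and the invariant factors of ∂_2 are all 1, so H_1 = 0.
  H_2: rank ker ∂_2 − rank ∂_3 = (10 − 6) − 4 = 0, and the invariant factors of ∂_3 are all 1, so H_2 = 0.
  H_3: rank ker ∂_3 − rank ∂_4 = (5 − 4) − 0 = 1, and there is no ∂_4, so H_3 = Z.

As a check, the Euler characteristic is 5 − 10 + 10 − 5 = 0, which agrees with 1 − 0 + 0 − 1 = 0.
(K is a triangulation of the 3-sphere S^3.)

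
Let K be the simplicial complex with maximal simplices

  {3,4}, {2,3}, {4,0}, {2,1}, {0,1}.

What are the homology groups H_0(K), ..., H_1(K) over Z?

H_0 = Z,  H_1 = Z.

We work with the vertex ordering 0 < 1 < 2 < 3 < 4. The simplices of K, each written with vertices in increasing order, are:

  0-simplices (5): [0], [1], [2], [3], [4]
  1-simplices (5): [0,1], [0,4], [1,2], [2,3], [3,4]

giving chain groups C_0 ≅ Z^5, C_1 ≅ Z^5.

Boundary ∂_1: C_1 → C_0 is given by ∂[p,q] = [q] − [p].
This gives a 5×5 integer matrix of rank 4; reducing to Smith normal form yields diagonal entries (1,1,1,1).

Reading off H_k = ker ∂_k / im ∂_{k+1}:

  H_0: rank C_0 − rank ∂_1 = 5 − 4 = 1, and the invariant factors of ∂_1 are all 1, so H_0 = Z.
  H_1: rank ker ∂_1 − rank ∂_2 = (5 − 4) − 0 = 1, and there is no ∂_2, so H_1 = Z.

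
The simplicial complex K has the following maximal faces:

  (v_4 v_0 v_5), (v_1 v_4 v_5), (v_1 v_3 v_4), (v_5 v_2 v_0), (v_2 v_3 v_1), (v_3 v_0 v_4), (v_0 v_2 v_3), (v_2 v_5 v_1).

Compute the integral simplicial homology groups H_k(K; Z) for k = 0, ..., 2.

We work with the vertex ordering v_0 < v_1 < v_2 < v_3 < v_4 < v_5. The simplices of K, each written with vertices in increasing order, are:

  0-simplices (6): [v_0], [v_1], [v_2], [v_3], [v_4], [v_5]
  1-simplices (12): [v_0,v_2], [v_0,v_3], [v_0,v_4], [v_0,v_5], [v_1,v_2], [v_1,v_3], [v_1,v_4], [v_1,v_5], [v_2,v_3], [v_2,v_5], [v_3,v_4], [v_4,v_5]
  2-simplices (8): [v_0,v_2,v_3], [v_0,v_2,v_5], [v_0,v_3,v_4], [v_0,v_4,v_5], [v_1,v_2,v_3], [v_1,v_2,v_5], [v_1,v_3,v_4], [v_1,v_4,v_5]

Hence C_0 ≅ Z^6, C_1 ≅ Z^12, C_2 ≅ Z^8.

Boundary ∂_1: C_1 → C_0 maps an edge to its endpoints' difference, ∂[p,q] = q − p. For instance
  ∂[v_1,v_4] = [v_4] − [v_1].
The 6×12 boundary matrix has rank 5 and Smith normal form diag(1,1,1,1,1).

Boundary ∂_2: C_2 → C_1 maps a triangle to the signed sum of its edges. For instance
  ∂[v_0,v_3,v_4] = [v_3,v_4] − [v_0,v_4] + [v_0,v_3],
  ∂[v_1,v_4,v_5] = [v_4,v_5] − [v_1,v_5] + [v_1,v_4].
This gives a 12×8 integer matrix of rank 7; reducing to Smith normal form yields diagonal entries (1,1,1,1,1,1,1).

Now H_k = ker ∂_k / im ∂_{k+1}, so:

  H_0: rank C_0 − rank ∂_1 = 6 − 5 = 1, and the invariant factors of ∂_1 are all 1, so H_0 ≅ Z.
  H_1: rank ker ∂_1 − rank ∂_2 = (12 − 5) − 7 = 0, and the invariant factors of ∂_2 are all 1, so H_1 ≅ 0.
  H_2: rank ker ∂_2 − rank ∂_3 = (8 − 7) − 0 = 1, and there is no ∂_3, so H_2 ≅ Z.

As a check, the Euler characteristic is 6 − 12 + 8 = 2, which agrees with 1 − 0 + 1 = 2.
(K is a triangulation of the 2-sphere S^2.)

H_0 ≅ Z,  H_1 = 0,  H_2 ≅ Z.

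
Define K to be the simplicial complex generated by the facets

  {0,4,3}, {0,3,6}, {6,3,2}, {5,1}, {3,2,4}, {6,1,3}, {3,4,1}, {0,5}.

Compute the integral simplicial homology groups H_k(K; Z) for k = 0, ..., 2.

Fix the vertex order 0 < 1 < 2 < 3 < 4 < 5 < 6 and write every simplex with vertices in increasing order. Then dim K = 2 and the simplices of K are:

  0-simplices (7): [0], [1], [2], [3], [4], [5], [6]
  1-simplices (13): [0,3], [0,4], [0,5], [0,6], [1,3], [1,4], [1,5], [1,6], [2,3], [2,4], [2,6], [3,4], [3,6]
  2-simplices (6): [0,3,4], [0,3,6], [1,3,4], [1,3,6], [2,3,4], [2,3,6]

Hence C_0 ≅ Z^7, C_1 ≅ Z^13, C_2 ≅ Z^6.

∂_1: C_1 → C_0 sends each edge [p,q] (with p < q) to q − p. For instance
  ∂[2,3] = [3] − [2].
The resulting 7×13 matrix has rank 6, and its Smith normal form has invariant factors (1,1,1,1,1,1).

∂_2: C_2 → C_1 maps a triangle to the signed sum of its edges. For instance
  ∂[2,3,6] = [3,6] − [2,6] + [2,3],
  ∂[1,3,6] = [3,6] − [1,6] + [1,3].
This gives a 13×6 integer matrix of rank 6; reducing to Smith normal form yields diagonal entries (1,1,1,1,1,1).

From H_k ≅ ker(∂_k) / im(∂_{k+1}) we obtain:

  H_0: rank C_0 − rank ∂_1 = 7 − 6 = 1, and the invariant factors of ∂_1 are all 1, so H_0 ≅ Z.
  H_1: rank ker ∂_1 − rank ∂_2 = (13 − 6) − 6 = 1, and the invariant factors of ∂_2 are all 1, so H_1 ≅ Z.
  H_2: rank ker ∂_2 − rank ∂_3 = (6 − 6) − 0 = 0, and there is no ∂_3, so H_2 ≅ 0.

H_0 = Z,  H_1 = Z,  H_2 = 0.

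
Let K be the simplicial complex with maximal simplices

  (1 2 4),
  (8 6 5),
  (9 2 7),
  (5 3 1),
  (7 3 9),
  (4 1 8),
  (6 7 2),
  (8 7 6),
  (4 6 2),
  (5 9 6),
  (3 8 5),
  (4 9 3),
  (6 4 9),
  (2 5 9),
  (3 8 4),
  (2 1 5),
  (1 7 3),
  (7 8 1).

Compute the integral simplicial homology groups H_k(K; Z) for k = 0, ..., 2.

Order the vertices as 1 < 2 < 3 < 4 < 5 < 6 < 7 < 8 < 9. Listing each simplex with vertices in this order, K has dimension 2 with simplices:

  0-simplices (9): [1], [2], [3], [4], [5], [6], [7], [8], [9]
  1-simplices (27): (27 of them)
  2-simplices (18): [1,2,4], [1,2,5], [1,3,5], [1,3,7], [1,4,8], [1,7,8], [2,4,6], [2,5,9], [2,6,7], [2,7,9], [3,4,8], [3,4,9], [3,5,8], [3,7,9], [4,6,9], [5,6,8], [5,6,9], [6,7,8]

Hence C_0 ≅ Z^9, C_1 ≅ Z^27, C_2 ≅ Z^18.

∂_1: C_1 → C_0 maps an edge to its endpoints' difference, ∂[p,q] = q − p. For instance
  ∂[2,9] = [9] − [2].
The resulting 9×27 matrix has rank 8, and its Smith normal form has invariant factors (1,1,1,1,1,1,1,1).

The boundary map ∂_2: C_2 → C_1 sends each 2-simplex [p,q,r] to [q,r] − [p,r] + [p,q]. For instance
  ∂[1,2,4] = [2,4] − [1,4] + [1,2],
  ∂[1,3,7] = [3,7] − [1,7] + [1,3].
As a 27×18 matrix over Z this has rank 18, with invariant factors (1,1,1,1,1,1,1,1,1,1,1,1,1,1,1,1,1,2).

Now H_k = ker ∂_k / im ∂_{k+1}, so:

  H_0: rank C_0 − rank ∂_1 = 9 − 8 = 1, and the invariant factors of ∂_1 are all 1, so H_0 = Z.
  H_1: rank ker ∂_1 − rank ∂_2 = (27 − 8) − 18 = 1, and ∂_2 has invariant factor 2 > 1, so H_1 = Z × Z/2.
  H_2: rank ker ∂_2 − rank ∂_3 = (18 − 18) − 0 = 0, and there is no ∂_3, so H_2 = 0.

(K is a triangulation of the Klein bottle.)

H_0 = Z,  H_1 = Z × Z/2,  H_2 = 0.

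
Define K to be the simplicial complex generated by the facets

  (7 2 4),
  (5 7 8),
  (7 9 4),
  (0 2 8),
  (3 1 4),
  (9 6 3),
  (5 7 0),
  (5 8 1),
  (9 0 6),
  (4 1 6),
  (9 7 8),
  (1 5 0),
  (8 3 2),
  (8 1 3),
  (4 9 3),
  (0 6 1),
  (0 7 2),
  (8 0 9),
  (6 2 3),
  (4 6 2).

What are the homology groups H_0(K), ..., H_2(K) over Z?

Order the vertices as 0 < 1 < 2 < 3 < 4 < 5 < 6 < 7 < 8 < 9. Listing each simplex with vertices in this order, K has dimension 2 with simplices:

  0-simplices (10): [0], [1], [2], [3], [4], [5], [6], [7], [8], [9]
  1-simplices (30): (30 of them)
  2-simplices (20): (20 of them)

giving chain groups C_0 ≅ Z^10, C_1 ≅ Z^30, C_2 ≅ Z^20.

Boundary ∂_1: C_1 → C_0 sends each edge [p,q] (with p < q) to q − p. For instance
  ∂[0,8] = [8] − [0].
The 10×30 boundary matrix has rank 9 and Smith normal form diag(1,1,1,1,1,1,1,1,1).

∂_2: C_2 → C_1 acts by ∂[p,q,r] = [q,r] − [p,r] + [p,q]. For instance
  ∂[1,3,4] = [3,4] − [1,4] + [1,3],
  ∂[0,1,5] = [1,5] − [0,5] + [0,1].
The resulting 30×20 matrix has rank 20, and its Smith normal form has invariant factors (1,1,1,1,1,1,1,1,1,1,1,1,1,1,1,1,1,1,1,2).

Now H_k = ker ∂_k / im ∂_{k+1}, so:

  H_0: rank C_0 − rank ∂_1 = 10 − 9 = 1, and the invariant factors of ∂_1 are all 1, so H_0 ≅ Z.
  H_1: rank ker ∂_1 − rank ∂_2 = (30 − 9) − 20 = 1, and ∂_2 has invariant factor 2 > 1, so H_1 ≅ Z ⊕ Z/2Z.
  H_2: rank ker ∂_2 − rank ∂_3 = (20 − 20) − 0 = 0, and there is no ∂_3, so H_2 ≅ 0.

(K is a triangulation of the Klein bottle.)

H_0 ≅ Z,  H_1 ≅ Z ⊕ Z/2Z,  H_2 = 0.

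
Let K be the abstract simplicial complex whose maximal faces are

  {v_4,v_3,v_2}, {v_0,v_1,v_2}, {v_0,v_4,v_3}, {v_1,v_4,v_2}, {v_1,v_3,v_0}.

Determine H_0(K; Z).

Fix the vertex order v_0 < v_1 < v_2 < v_3 < v_4 and write every simplex with vertices in increasing order. Then dim K = 2 and the simplices of K are:

  0-simplices (5): [v_0], [v_1], [v_2], [v_3], [v_4]
  1-simplices (10): [v_0,v_1], [v_0,v_2], [v_0,v_3], [v_0,v_4], [v_1,v_2], [v_1,v_3], [v_1,v_4], [v_2,v_3], [v_2,v_4], [v_3,v_4]
  2-simplices (5): [v_0,v_1,v_2], [v_0,v_1,v_3], [v_0,v_3,v_4], [v_1,v_2,v_4], [v_2,v_3,v_4]

so the chain groups are C_0 ≅ Z^5, C_1 ≅ Z^10, C_2 ≅ Z^5.

The boundary map ∂_1: C_1 → C_0 is given by ∂[p,q] = [q] − [p]. For instance
  ∂[v_1,v_2] = [v_2] − [v_1].
As a 5×10 matrix over Z this has rank 4, with invariant factors (1,1,1,1).

The boundary map ∂_2: C_2 → C_1 acts by ∂[p,q,r] = [q,r] − [p,r] + [p,q]. For instance
  ∂[v_0,v_3,v_4] = [v_3,v_4] − [v_0,v_4] + [v_0,v_3],
  ∂[v_2,v_3,v_4] = [v_3,v_4] − [v_2,v_4] + [v_2,v_3].
As a 10×5 matrix over Z this has rank 5, with invariant factors (1,1,1,1,1).

From H_k ≅ ker(∂_k) / im(∂_{k+1}) we obtain:

  H_0: rank C_0 − rank ∂_1 = 5 − 4 = 1, and the invariant factors of ∂_1 are all 1, so H_0 = Z.

H_0 ≅ Z.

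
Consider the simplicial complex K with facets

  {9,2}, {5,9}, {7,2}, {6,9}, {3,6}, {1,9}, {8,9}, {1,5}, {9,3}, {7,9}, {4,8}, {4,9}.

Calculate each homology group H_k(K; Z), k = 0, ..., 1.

H_0 = Z,  H_1 = Z^4.

Take the total order 1 < 2 < 3 < 4 < 5 < 6 < 7 < 8 < 9 on the vertex set. Then K (dimension 1) consists of the simplices:

  0-simplices (9): [1], [2], [3], [4], [5], [6], [7], [8], [9]
  1-simplices (12): [1,5], [1,9], [2,7], [2,9], [3,6], [3,9], [4,8], [4,9], [5,9], [6,9], [7,9], [8,9]

so the chain groups are C_0 ≅ Z^9, C_1 ≅ Z^12.

The boundary map ∂_1: C_1 → C_0 is given by ∂[p,q] = [q] − [p]. For instance
  ∂[2,9] = [9] − [2].
The 9×12 boundary matrix has rank 8 and Smith normal form diag(1,1,1,1,1,1,1,1).

Computing H_k = (kernel of ∂_k) / (image of ∂_{k+1}):

  H_0: rank C_0 − rank ∂_1 = 9 − 8 = 1, and the invariant factors of ∂_1 are all 1, so H_0 ≅ Z.
  H_1: rank ker ∂_1 − rank ∂_2 = (12 − 8) − 0 = 4, and there is no ∂_2, so H_1 ≅ Z^4.

(K is a triangulation of a wedge of 4 circles.)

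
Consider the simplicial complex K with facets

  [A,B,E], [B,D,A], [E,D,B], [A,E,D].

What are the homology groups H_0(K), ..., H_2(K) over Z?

Fix the vertex order A < B < D < E and write every simplex with vertices in increasing order. Then dim K = 2 and the simplices of K are:

  0-simplices (4): A, B, D, E
  1-simplices (6): AB, AD, AE, BD, BE, DE
  2-simplices (4): ABD, ABE, ADE, BDE

Hence C_0 ≅ Z^4, C_1 ≅ Z^6, C_2 ≅ Z^4.

∂_1: C_1 → C_0 maps an edge to its endpoints' difference, ∂[p,q] = q − p. For instance
  ∂AE = E − A.
The resulting 4×6 matrix has rank 3, and its Smith normal form has invariant factors (1,1,1).

The boundary map ∂_2: C_2 → C_1 acts by ∂[p,q,r] = [q,r] − [p,r] + [p,q]. For instance
  ∂ADE = DE − AE + AD,
  ∂BDE = DE − BE + BD.
As a 6×4 matrix over Z this has rank 3, with invariant factors (1,1,1).

Now H_k = ker ∂_k / im ∂_{k+1}, so:

  H_0: rank C_0 − rank ∂_1 = 4 − 3 = 1, and the invariant factors of ∂_1 are all 1, so H_0 = Z.
  H_1: rank ker ∂_1 − rank ∂_2 = (6 − 3) − 3 = 0, and the invariant factors of ∂_2 are all 1, so H_1 = 0.
  H_2: rank ker ∂_2 − rank ∂_3 = (4 − 3) − 0 = 1, and there is no ∂_3, so H_2 = Z.

(K is a triangulation of the 2-sphere S^2.)

H_0 ≅ Z,  H_1 = 0,  H_2 ≅ Z.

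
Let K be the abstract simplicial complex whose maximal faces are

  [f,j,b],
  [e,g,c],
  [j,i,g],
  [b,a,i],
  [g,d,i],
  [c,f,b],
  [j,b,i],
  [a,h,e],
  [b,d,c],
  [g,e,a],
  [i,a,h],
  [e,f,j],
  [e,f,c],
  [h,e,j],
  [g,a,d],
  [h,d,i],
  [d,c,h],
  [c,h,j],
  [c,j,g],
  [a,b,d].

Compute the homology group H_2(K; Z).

Order the vertices as a < b < c < d < e < f < g < h < i < j. Listing each simplex with vertices in this order, K has dimension 2 with simplices:

  0-simplices (10): a, b, c, d, e, f, g, h, i, j
  1-simplices (30): ab, ad, ae, ag, ah, ai, bc, bd, bf, bi, bj, cd, ce, cf, cg, ch, cj, dg, dh, di, ef, eg, eh, ej, fj, gi, gj, hi, hj, ij
  2-simplices (20): abd, abi, adg, aeg, aeh, ahi, bcd, bcf, bfj, bij, cdh, cef, ceg, cgj, chj, dgi, dhi, efj, ehj, gij

giving chain groups C_0 ≅ Z^10, C_1 ≅ Z^30, C_2 ≅ Z^20.

∂_1: C_1 → C_0 maps an edge to its endpoints' difference, ∂[p,q] = q − p.
As a 10×30 matrix over Z this has rank 9, with invariant factors (1,1,1,1,1,1,1,1,1).

∂_2: C_2 → C_1 acts by ∂[p,q,r] = [q,r] − [p,r] + [p,q]. For instance
  ∂cdh = dh − ch + cd,
  ∂ehj = hj − ej + eh.
As a 30×20 matrix over Z this has rank 20, with invariant factors (1,1,1,1,1,1,1,1,1,1,1,1,1,1,1,1,1,1,1,2).

Reading off H_k = ker ∂_k / im ∂_{k+1}:

  H_2: rank ker ∂_2 − rank ∂_3 = (20 − 20) − 0 = 0, and there is no ∂_3, so H_2 ≅ 0.

H_2 = 0.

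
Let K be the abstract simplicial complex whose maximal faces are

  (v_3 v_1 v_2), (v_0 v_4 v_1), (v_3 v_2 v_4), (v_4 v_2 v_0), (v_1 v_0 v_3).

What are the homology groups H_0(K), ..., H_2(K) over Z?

Order the vertices as v_0 < v_1 < v_2 < v_3 < v_4. Listing each simplex with vertices in this order, K has dimension 2 with simplices:

  0-simplices (5): [v_0], [v_1], [v_2], [v_3], [v_4]
  1-simplices (10): [v_0,v_1], [v_0,v_2], [v_0,v_3], [v_0,v_4], [v_1,v_2], [v_1,v_3], [v_1,v_4], [v_2,v_3], [v_2,v_4], [v_3,v_4]
  2-simplices (5): [v_0,v_1,v_3], [v_0,v_1,v_4], [v_0,v_2,v_4], [v_1,v_2,v_3], [v_2,v_3,v_4]

Hence C_0 ≅ Z^5, C_1 ≅ Z^10, C_2 ≅ Z^5.

∂_1: C_1 → C_0 maps an edge to its endpoints' difference, ∂[p,q] = q − p. For instance
  ∂[v_1,v_4] = [v_4] − [v_1].
As a 5×10 matrix over Z this has rank 4, with invariant factors (1,1,1,1).

The boundary map ∂_2: C_2 → C_1 acts by ∂[p,q,r] = [q,r] − [p,r] + [p,q]. For instance
  ∂[v_0,v_1,v_4] = [v_1,v_4] − [v_0,v_4] + [v_0,v_1],
  ∂[v_2,v_3,v_4] = [v_3,v_4] − [v_2,v_4] + [v_2,v_3].
The 10×5 boundary matrix has rank 5 and Smith normal form diag(1,1,1,1,1).

Now H_k = ker ∂_k / im ∂_{k+1}, so:

  H_0: rank C_0 − rank ∂_1 = 5 − 4 = 1, and the invariant factors of ∂_1 are all 1, so H_0 = Z.
  H_1: rank ker ∂_1 − rank ∂_2 = (10 − 4) − 5 = 1, and the invariant factors of ∂_2 are all 1, so H_1 = Z.
  H_2: rank ker ∂_2 − rank ∂_3 = (5 − 5) − 0 = 0, and there is no ∂_3, so H_2 = 0.

(K is a triangulation of the Möbius band.)

H_0 = Z,  H_1 = Z,  H_2 = 0.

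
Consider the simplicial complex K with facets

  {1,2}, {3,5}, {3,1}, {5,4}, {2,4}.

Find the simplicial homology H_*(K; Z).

Take the total order 1 < 2 < 3 < 4 < 5 on the vertex set. Then K (dimension 1) consists of the simplices:

  0-simplices (5): [1], [2], [3], [4], [5]
  1-simplices (5): [1,2], [1,3], [2,4], [3,5], [4,5]

so the chain groups are C_0 ≅ Z^5, C_1 ≅ Z^5.

The boundary map ∂_1: C_1 → C_0 sends each edge [p,q] (with p < q) to q − p.
This gives a 5×5 integer matrix of rank 4; reducing to Smith normal form yields diagonal entries (1,1,1,1).

Now H_k = ker ∂_k / im ∂_{k+1}, so:

  H_0: rank C_0 − rank ∂_1 = 5 − 4 = 1, and the invariant factors of ∂_1 are all 1, so H_0 ≅ Z.
  H_1: rank ker ∂_1 − rank ∂_2 = (5 − 4) − 0 = 1, and there is no ∂_2, so H_1 ≅ Z.

As a check, the Euler characteristic is 5 − 5 = 0, which agrees with 1 − 1 = 0.

H_0 = Z,  H_1 = Z.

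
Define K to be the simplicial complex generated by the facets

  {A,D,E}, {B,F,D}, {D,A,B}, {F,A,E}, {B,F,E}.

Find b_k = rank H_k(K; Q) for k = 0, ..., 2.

K has 5 vertices, 10 edges, 5 triangles.
rank ∂_0 = 0, rank ∂_1 = 4 ⇒ b_0 = 5 − 0 − 4 = 1; all invariant factors of ∂_1 are 1 so no torsion. So H_0 ≅ Z.
rank ∂_1 = 4, rank ∂_2 = 5 ⇒ b_1 = 10 − 4 − 5 = 1; all invariant factors of ∂_2 are 1 so no torsion. So H_1 ≅ Z.
rank ∂_2 = 5, rank ∂_3 = 0 ⇒ b_2 = 5 − 5 − 0 = 0. So H_2 ≅ 0.

b_0 = 1, b_1 = 1, b_2 = 0.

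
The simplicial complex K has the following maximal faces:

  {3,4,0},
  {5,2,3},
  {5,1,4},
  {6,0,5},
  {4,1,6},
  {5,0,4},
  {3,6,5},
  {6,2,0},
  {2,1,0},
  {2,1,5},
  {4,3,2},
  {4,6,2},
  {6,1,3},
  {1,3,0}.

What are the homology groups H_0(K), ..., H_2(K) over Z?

H_0 = Z,  H_1 = Z^2,  H_2 = Z.

Order the vertices as 0 < 1 < 2 < 3 < 4 < 5 < 6. Listing each simplex with vertices in this order, K has dimension 2 with simplices:

  0-simplices (7): [0], [1], [2], [3], [4], [5], [6]
  1-simplices (21): [0,1], [0,2], [0,3], [0,4], [0,5], [0,6], [1,2], [1,3], [1,4], [1,5], [1,6], [2,3], [2,4], [2,5], [2,6], [3,4], [3,5], [3,6], [4,5], [4,6], [5,6]
  2-simplices (14): [0,1,2], [0,1,3], [0,2,6], [0,3,4], [0,4,5], [0,5,6], [1,2,5], [1,3,6], [1,4,5], [1,4,6], [2,3,4], [2,3,5], [2,4,6], [3,5,6]

so the chain groups are C_0 ≅ Z^7, C_1 ≅ Z^21, C_2 ≅ Z^14.

∂_1: C_1 → C_0 is given by ∂[p,q] = [q] − [p].
The resulting 7×21 matrix has rank 6, and its Smith normal form has invariant factors (1,1,1,1,1,1).

The boundary map ∂_2: C_2 → C_1 sends each 2-simplex [p,q,r] to [q,r] − [p,r] + [p,q]. For instance
  ∂[0,2,6] = [2,6] − [0,6] + [0,2],
  ∂[0,4,5] = [4,5] − [0,5] + [0,4].
This gives a 21×14 integer matrix of rank 13; reducing to Smith normal form yields diagonal entries (1,1,1,1,1,1,1,1,1,1,1,1,1).

Now H_k = ker ∂_k / im ∂_{k+1}, so:

  H_0: rank C_0 − rank ∂_1 = 7 − 6 = 1, and the invariant factors of ∂_1 are all 1, so H_0 ≅ Z.
  H_1: rank ker ∂_1 − rank ∂_2 = (21 − 6) − 13 = 2, and the invariant factors of ∂_2 are all 1, so H_1 ≅ Z^2.
  H_2: rank ker ∂_2 − rank ∂_3 = (14 − 13) − 0 = 1, and there is no ∂_3, so H_2 ≅ Z.

(K is a triangulation of the torus T^2.)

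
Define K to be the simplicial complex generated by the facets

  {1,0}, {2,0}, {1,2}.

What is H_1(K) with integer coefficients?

Order the vertices as 0 < 1 < 2. Listing each simplex with vertices in this order, K has dimension 1 with simplices:

  0-simplices (3): [0], [1], [2]
  1-simplices (3): [0,1], [0,2], [1,2]

Hence C_0 ≅ Z^3, C_1 ≅ Z^3.

∂_1: C_1 → C_0 is given by ∂[p,q] = [q] − [p]. For instance
  ∂[1,2] = [2] − [1].
The 3×3 boundary matrix has rank 2 and Smith normal form diag(1,1).

Computing H_k = (kernel of ∂_k) / (image of ∂_{k+1}):

  H_1: rank ker ∂_1 − rank ∂_2 = (3 − 2) − 0 = 1, and there is no ∂_2, so H_1 = Z.

H_1 ≅ Z.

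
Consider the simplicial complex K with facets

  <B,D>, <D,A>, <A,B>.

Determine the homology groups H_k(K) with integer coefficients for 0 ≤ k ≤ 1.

We work with the vertex ordering A < B < D. The simplices of K, each written with vertices in increasing order, are:

  0-simplices (3): A, B, D
  1-simplices (3): AB, AD, BD

so the chain groups are C_0 ≅ Z^3, C_1 ≅ Z^3.

∂_1: C_1 → C_0 is given by ∂[p,q] = [q] − [p].
As a 3×3 matrix over Z this has rank 2, with invariant factors (1,1).

Now H_k = ker ∂_k / im ∂_{k+1}, so:

  H_0: rank C_0 − rank ∂_1 = 3 − 2 = 1, and the invariant factors of ∂_1 are all 1, so H_0 ≅ Z.
  H_1: rank ker ∂_1 − rank ∂_2 = (3 − 2) − 0 = 1, and there is no ∂_2, so H_1 ≅ Z.

As a check, the Euler characteristic is 3 − 3 = 0, which agrees with 1 − 1 = 0.

H_0 ≅ Z,  H_1 ≅ Z.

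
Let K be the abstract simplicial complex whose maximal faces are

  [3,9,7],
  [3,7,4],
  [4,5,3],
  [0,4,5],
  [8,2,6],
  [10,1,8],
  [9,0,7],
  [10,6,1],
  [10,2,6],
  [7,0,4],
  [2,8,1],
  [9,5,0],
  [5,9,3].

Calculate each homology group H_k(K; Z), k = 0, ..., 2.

Order the vertices as 0 < 1 < 2 < 3 < 4 < 5 < 6 < 7 < 8 < 9 < 10. Listing each simplex with vertices in this order, K has dimension 2 with simplices:

  0-simplices (11): [0], [1], [2], [3], [4], [5], [6], [7], [8], [9], [10]
  1-simplices (22): [0,4], [0,5], [0,7], [0,9], [1,2], [1,6], [1,8], [1,10], [2,6], [2,8], [2,10], [3,4], [3,5], [3,7], [3,9], [4,5], [4,7], [5,9], [6,8], [6,10], [7,9], [8,10]
  2-simplices (13): [0,4,5], [0,4,7], [0,5,9], [0,7,9], [1,2,8], [1,6,10], [1,8,10], [2,6,8], [2,6,10], [3,4,5], [3,4,7], [3,5,9], [3,7,9]

Hence C_0 ≅ Z^11, C_1 ≅ Z^22, C_2 ≅ Z^13.

The boundary map ∂_1: C_1 → C_0 sends each edge [p,q] (with p < q) to q − p.
The resulting 11×22 matrix has rank 9, and its Smith normal form has invariant factors (1,1,1,1,1,1,1,1,1).

The boundary map ∂_2: C_2 → C_1 maps a triangle to the signed sum of its edges. For instance
  ∂[2,6,10] = [6,10] − [2,10] + [2,6],
  ∂[3,7,9] = [7,9] − [3,9] + [3,7].
The 22×13 boundary matrix has rank 12 and Smith normal form diag(1,1,1,1,1,1,1,1,1,1,1,1).

Reading off H_k = ker ∂_k / im ∂_{k+1}:

  H_0: rank C_0 − rank ∂_1 = 11 − 9 = 2, and the invariant factors of ∂_1 are all 1, so H_0 ≅ Z^2.
  H_1: rank ker ∂_1 − rank ∂_2 = (22 − 9) − 12 = 1, and the invariant factors of ∂_2 are all 1, so H_1 ≅ Z.
  H_2: rank ker ∂_2 − rank ∂_3 = (13 − 12) − 0 = 1, and there is no ∂_3, so H_2 ≅ Z.

As a check, the Euler characteristic is 11 − 22 + 13 = 2, which agrees with 2 − 1 + 1 = 2.

H_0 = Z^2,  H_1 = Z,  H_2 = Z.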